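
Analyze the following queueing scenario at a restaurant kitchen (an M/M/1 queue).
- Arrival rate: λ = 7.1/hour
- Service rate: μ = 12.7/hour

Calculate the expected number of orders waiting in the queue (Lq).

ρ = λ/μ = 7.1/12.7 = 0.5591
For M/M/1: Lq = λ²/(μ(μ-λ))
Lq = 50.41/(12.7 × 5.60)
Lq = 0.7088 orders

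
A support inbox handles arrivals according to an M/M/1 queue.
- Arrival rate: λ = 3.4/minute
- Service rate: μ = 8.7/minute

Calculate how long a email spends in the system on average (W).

First, compute utilization: ρ = λ/μ = 3.4/8.7 = 0.3908
For M/M/1: W = 1/(μ-λ)
W = 1/(8.7-3.4) = 1/5.30
W = 0.1887 minutes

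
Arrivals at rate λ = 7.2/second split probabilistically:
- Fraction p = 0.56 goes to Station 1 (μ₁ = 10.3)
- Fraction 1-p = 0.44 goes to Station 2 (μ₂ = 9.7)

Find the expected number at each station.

Effective rates: λ₁ = 7.2×0.56 = 4.032, λ₂ = 7.2×0.44 = 3.168
Station 1: ρ₁ = 4.032/10.3 = 0.39146, L₁ = ρ₁/(1-ρ₁) = 0.39146/(1-0.39146) = 0.6433
Station 2: ρ₂ = 3.168/9.7 = 0.3266, L₂ = ρ₂/(1-ρ₂) = 0.3266/(1-0.3266) = 0.4850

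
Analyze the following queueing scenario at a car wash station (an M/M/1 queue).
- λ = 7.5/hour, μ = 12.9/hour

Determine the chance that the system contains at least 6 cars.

ρ = λ/μ = 7.5/12.9 = 0.5814
P(N ≥ n) = ρⁿ
P(N ≥ 6) = 0.5814^6
P(N ≥ 6) = 0.03862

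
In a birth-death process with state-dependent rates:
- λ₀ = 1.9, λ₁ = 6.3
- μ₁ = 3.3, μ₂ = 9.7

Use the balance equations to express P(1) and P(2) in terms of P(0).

Balance equations:
State 0: λ₀P₀ = μ₁P₁ → P₁ = (λ₀/μ₁)P₀ = (1.9/3.3)P₀ = 0.5758P₀
State 1: P₂ = (λ₀λ₁)/(μ₁μ₂)P₀ = (1.9×6.3)/(3.3×9.7)P₀ = 0.3739P₀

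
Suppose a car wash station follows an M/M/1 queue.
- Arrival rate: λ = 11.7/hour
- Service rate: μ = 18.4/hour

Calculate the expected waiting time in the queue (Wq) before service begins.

First, compute utilization: ρ = λ/μ = 11.7/18.4 = 0.6359
For M/M/1: Wq = λ/(μ(μ-λ))
Wq = 11.7/(18.4 × (18.4-11.7))
Wq = 11.7/(18.4 × 6.70)
Wq = 0.09491 hours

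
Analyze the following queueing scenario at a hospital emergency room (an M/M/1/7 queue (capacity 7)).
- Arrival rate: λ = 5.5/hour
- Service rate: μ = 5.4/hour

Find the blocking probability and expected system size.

ρ = λ/μ = 5.5/5.4 = 1.01852
P₀ = (1-ρ)/(1-ρ^(K+1)) = (1-1.01852)/(1-1.01852^8) = -0.01852/-0.1581 = 0.1171
P_K = P₀×ρ^K = 0.1171 × 1.01852^7 = 0.1171 × 1.1371 = 0.1332
Blocking probability P_7 = 0.1332 (13.32%)
L = ρ[1 - (K+1)ρ^K + Kρ^(K+1)] / [(1-ρ)(1-ρ^(K+1))]
L = 1.01852 × (1 - 8×1.13706929 + 7×1.15812781) / ((1 - 1.01852) × (1 - 1.15812781)) = 3.5963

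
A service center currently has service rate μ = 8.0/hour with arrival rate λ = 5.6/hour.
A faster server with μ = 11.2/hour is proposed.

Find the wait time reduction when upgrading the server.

System 1: ρ₁ = 5.6/8.0 = 0.7000, W₁ = 1/(8.0-5.6) = 0.4167
System 2: ρ₂ = 5.6/11.2 = 0.5000, W₂ = 1/(11.2-5.6) = 0.1786
Improvement: (W₁-W₂)/W₁ = (0.4167-0.1786)/0.4167 = 57.14%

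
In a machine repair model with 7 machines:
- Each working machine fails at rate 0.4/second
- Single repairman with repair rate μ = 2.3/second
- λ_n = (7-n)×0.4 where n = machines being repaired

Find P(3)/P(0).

P(3)/P(0) = ∏_{i=0}^{3-1} λ_i/μ_{i+1}
= (7-0)×0.4/2.3 × (7-1)×0.4/2.3 × (7-2)×0.4/2.3
= 1.1046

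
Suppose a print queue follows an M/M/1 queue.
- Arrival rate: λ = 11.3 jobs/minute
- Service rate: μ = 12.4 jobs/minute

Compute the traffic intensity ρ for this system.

Server utilization: ρ = λ/μ
ρ = 11.3/12.4 = 0.9113
The server is busy 91.13% of the time.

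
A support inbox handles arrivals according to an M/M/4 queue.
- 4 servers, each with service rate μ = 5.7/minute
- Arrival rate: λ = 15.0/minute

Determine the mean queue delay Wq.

Traffic intensity: ρ = λ/(cμ) = 15.0/(4×5.7) = 0.6579
Since ρ = 0.6579 < 1, system is stable.
Offered load a = λ/μ = cρ = 15.0/5.7 = 2.6316
P₀ = [ Σₙ₌₀^3 aⁿ/n! + a^4/(4!(1-ρ)) ]⁻¹
Σ = a^0/0! + a^1/1! + a^2/2! + a^3/3! = 1.0000 + 2.6316 + 3.4626 + 3.0374 = 10.1316
a^4/(4!(1-ρ)) = 47.9585/(24 × 0.342105) = 5.8411
P₀ = 1/(10.1316 + 5.8411) = 0.06261
Lq = P₀·a^4·ρ / (4!(1-ρ)²) = 0.0626070 × 47.9585 × 0.657895 / (24 × 0.117036) = 0.7033
Wq = Lq/λ = 0.70326/15.0 = 0.04688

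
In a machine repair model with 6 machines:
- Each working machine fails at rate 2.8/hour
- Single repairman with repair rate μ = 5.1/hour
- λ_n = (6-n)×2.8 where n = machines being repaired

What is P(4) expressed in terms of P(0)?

P(4)/P(0) = ∏_{i=0}^{4-1} λ_i/μ_{i+1}
= (6-0)×2.8/5.1 × (6-1)×2.8/5.1 × (6-2)×2.8/5.1 × (6-3)×2.8/5.1
= 32.7080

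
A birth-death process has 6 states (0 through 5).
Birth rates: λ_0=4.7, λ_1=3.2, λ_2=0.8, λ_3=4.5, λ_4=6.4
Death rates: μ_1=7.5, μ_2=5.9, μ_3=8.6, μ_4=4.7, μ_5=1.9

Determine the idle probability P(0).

Ratios P(n)/P(0) = (λ₀···λₙ₋₁)/(μ₁···μₙ):
P(1)/P(0) = (4.7)/(7.5) = 0.62667
P(2)/P(0) = (4.7×3.2)/(7.5×5.9) = 0.33989
P(3)/P(0) = (4.7×3.2×0.8)/(7.5×5.9×8.6) = 0.031617
P(4)/P(0) = (4.7×3.2×0.8×4.5)/(7.5×5.9×8.6×4.7) = 0.030272
P(5)/P(0) = (4.7×3.2×0.8×4.5×6.4)/(7.5×5.9×8.6×4.7×1.9) = 0.10197

Normalization: ∑ P(n) = 1
P(0) × (1.0000 + 0.62667 + 0.33989 + 0.031617 + 0.030272 + 0.10197) = 1
P(0) × 2.1304 = 1
P(0) = 1/2.1304 = 0.4694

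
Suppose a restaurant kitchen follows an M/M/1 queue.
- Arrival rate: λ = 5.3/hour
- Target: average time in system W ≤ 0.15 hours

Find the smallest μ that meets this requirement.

For M/M/1: W = 1/(μ-λ)
Need W ≤ 0.15, so 1/(μ-λ) ≤ 0.15
μ - λ ≥ 1/0.15 = 6.6667
μ ≥ 5.3 + 6.6667 = 11.9667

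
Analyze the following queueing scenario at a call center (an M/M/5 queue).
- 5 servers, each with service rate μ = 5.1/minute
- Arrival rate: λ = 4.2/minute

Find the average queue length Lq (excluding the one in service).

Traffic intensity: ρ = λ/(cμ) = 4.2/(5×5.1) = 0.1647
Since ρ = 0.1647 < 1, system is stable.
Offered load a = λ/μ = cρ = 4.2/5.1 = 0.8235
P₀ = [ Σₙ₌₀^4 aⁿ/n! + a^5/(5!(1-ρ)) ]⁻¹
Σ = a^0/0! + a^1/1! + a^2/2! + a^3/3! + a^4/4! = 1.0000 + 0.82353 + 0.33910 + 0.093086 + 0.019165 = 2.2749
a^5/(5!(1-ρ)) = 0.3788/(120 × 0.8353) = 0.003779
P₀ = 1/(2.2749 + 0.003779) = 0.4389
Lq = P₀·a^5·ρ / (5!(1-ρ)²) = 0.43885 × 0.37879 × 0.16471 / (120 × 0.69772) = 0.0003270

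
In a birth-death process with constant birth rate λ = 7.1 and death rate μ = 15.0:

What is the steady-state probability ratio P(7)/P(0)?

For constant rates: P(n)/P(0) = (λ/μ)^n
P(7)/P(0) = (7.1/15.0)^7 = 0.47333^7 = 0.005323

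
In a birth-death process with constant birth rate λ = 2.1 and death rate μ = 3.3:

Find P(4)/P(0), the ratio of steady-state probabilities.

For constant rates: P(n)/P(0) = (λ/μ)^n
P(4)/P(0) = (2.1/3.3)^4 = 0.6364^4 = 0.1640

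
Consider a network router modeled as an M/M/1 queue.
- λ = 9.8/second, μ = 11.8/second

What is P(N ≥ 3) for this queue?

ρ = λ/μ = 9.8/11.8 = 0.8305
P(N ≥ n) = ρⁿ
P(N ≥ 3) = 0.8305^3
P(N ≥ 3) = 0.5728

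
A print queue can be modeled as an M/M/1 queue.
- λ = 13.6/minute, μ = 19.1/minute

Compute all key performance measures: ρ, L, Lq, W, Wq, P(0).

Step 1: ρ = λ/μ = 13.6/19.1 = 0.7120
Step 2: L = λ/(μ-λ) = 13.6/5.50 = 2.4727
Step 3: Lq = λ²/(μ(μ-λ)) = 184.96/(19.1×5.50) = 1.7607
Step 4: W = 1/(μ-λ) = 1/5.50 = 0.181818
Step 5: Wq = λ/(μ(μ-λ)) = 13.6/(19.1×5.50) = 0.1295
Step 6: P(0) = 1-ρ = 0.2880
Verify: L = λW = 13.6×0.181818 = 2.4727 ✔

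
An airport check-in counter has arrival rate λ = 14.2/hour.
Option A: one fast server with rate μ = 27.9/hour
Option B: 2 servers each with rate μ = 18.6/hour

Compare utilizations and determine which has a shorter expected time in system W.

Option A: single server μ = 27.9 (M/M/1)
  ρ_A = 14.2/27.9 = 0.5090
  W_A = 1/(μ-λ) = 1/(27.9-14.2) = 1/13.70 = 0.07299

Option B: 2 servers μ = 18.6 (M/M/2)
  ρ_B = λ/(cμ) = 14.2/(2×18.6) = 0.3817
  Offered load a = λ/μ = cρ = 14.2/18.6 = 0.7634
  P₀ = [ Σₙ₌₀^1 aⁿ/n! + a^2/(2!(1-ρ)) ]⁻¹
  Σ = a^0/0! + a^1/1! = 1.0000 + 0.7634 = 1.7634
  a^2/(2!(1-ρ)) = 0.5828/(2 × 0.6183) = 0.4713
  P₀ = 1/(1.7634 + 0.4713) = 0.4475
  Lq = P₀·a^2·ρ / (2!(1-ρ)²) = 0.4475 × 0.5828 × 0.3817 / (2 × 0.3823) = 0.1302
  Wq_B = Lq/λ = 0.13022/14.2 = 0.009170
  W_B = Wq_B + 1/μ = 0.009170 + 0.05376 = 0.06293

Since W_B = 0.06293 < W_A = 0.07299, Option B (multiple servers) has the shorter time in system.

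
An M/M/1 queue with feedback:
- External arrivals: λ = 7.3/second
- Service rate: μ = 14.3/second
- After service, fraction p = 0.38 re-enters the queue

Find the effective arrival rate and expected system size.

Effective arrival rate: λ_eff = λ/(1-p) = 7.3/(1-0.38) = 7.3/0.62 = 11.7742
ρ = λ_eff/μ = 11.7742/14.3 = 0.82337
L = ρ/(1-ρ) = 0.82337/(1-0.82337) = 4.6616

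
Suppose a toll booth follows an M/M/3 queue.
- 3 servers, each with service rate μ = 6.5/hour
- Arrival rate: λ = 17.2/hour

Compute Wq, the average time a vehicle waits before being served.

Traffic intensity: ρ = λ/(cμ) = 17.2/(3×6.5) = 0.8821
Since ρ = 0.8821 < 1, system is stable.
Offered load a = λ/μ = cρ = 17.2/6.5 = 2.6462
P₀ = [ Σₙ₌₀^2 aⁿ/n! + a^3/(3!(1-ρ)) ]⁻¹
Σ = a^0/0! + a^1/1! + a^2/2! = 1.00000 + 2.64615 + 3.50107 = 7.1472
a^3/(3!(1-ρ)) = 18.52871/(6 × 0.1179487) = 26.1819
P₀ = 1/(7.1472 + 26.1819) = 0.03000
Lq = P₀·a^3·ρ / (3!(1-ρ)²) = 0.030004 × 18.5287 × 0.88205 / (6 × 0.013912) = 5.8746
Wq = Lq/λ = 5.8746/17.2 = 0.3415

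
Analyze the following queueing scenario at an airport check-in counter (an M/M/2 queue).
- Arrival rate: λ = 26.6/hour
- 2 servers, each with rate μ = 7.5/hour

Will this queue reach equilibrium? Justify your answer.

Stability requires ρ = λ/(cμ) < 1
ρ = 26.6/(2 × 7.5) = 26.6/15.00 = 1.7733
Since 1.7733 ≥ 1, the system is UNSTABLE.
Need c > λ/μ = 26.6/7.5 = 3.55.
Minimum servers needed: c = 4.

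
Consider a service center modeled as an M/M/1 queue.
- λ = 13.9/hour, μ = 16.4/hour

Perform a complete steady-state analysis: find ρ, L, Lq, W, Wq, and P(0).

Step 1: ρ = λ/μ = 13.9/16.4 = 0.8476
Step 2: L = λ/(μ-λ) = 13.9/2.50 = 5.5600
Step 3: Lq = λ²/(μ(μ-λ)) = 193.21/(16.4×2.50) = 4.7124
Step 4: W = 1/(μ-λ) = 1/2.50 = 0.4000
Step 5: Wq = λ/(μ(μ-λ)) = 13.9/(16.4×2.50) = 0.3390
Step 6: P(0) = 1-ρ = 0.1524
Verify: L = λW = 13.9×0.4000 = 5.5600 ✔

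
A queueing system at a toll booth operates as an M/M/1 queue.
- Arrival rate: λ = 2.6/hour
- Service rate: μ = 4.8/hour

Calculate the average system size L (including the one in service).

ρ = λ/μ = 2.6/4.8 = 0.5417
For M/M/1: L = λ/(μ-λ)
L = 2.6/(4.8-2.6) = 2.6/2.20
L = 1.1818 vehicles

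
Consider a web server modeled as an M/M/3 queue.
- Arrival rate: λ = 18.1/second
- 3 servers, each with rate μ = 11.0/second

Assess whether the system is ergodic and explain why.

Stability requires ρ = λ/(cμ) < 1
ρ = 18.1/(3 × 11.0) = 18.1/33.00 = 0.5485
Since 0.5485 < 1, the system is STABLE.
The servers are busy 54.85% of the time.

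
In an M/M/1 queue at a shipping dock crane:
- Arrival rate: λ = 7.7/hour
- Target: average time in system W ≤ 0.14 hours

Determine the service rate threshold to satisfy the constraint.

For M/M/1: W = 1/(μ-λ)
Need W ≤ 0.14, so 1/(μ-λ) ≤ 0.14
μ - λ ≥ 1/0.14 = 7.1429
μ ≥ 7.7 + 7.1429 = 14.8429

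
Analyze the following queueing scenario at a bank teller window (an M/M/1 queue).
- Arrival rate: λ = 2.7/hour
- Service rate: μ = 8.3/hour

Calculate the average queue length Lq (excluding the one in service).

ρ = λ/μ = 2.7/8.3 = 0.3253
For M/M/1: Lq = λ²/(μ(μ-λ))
Lq = 7.29/(8.3 × 5.60)
Lq = 0.1568 transactions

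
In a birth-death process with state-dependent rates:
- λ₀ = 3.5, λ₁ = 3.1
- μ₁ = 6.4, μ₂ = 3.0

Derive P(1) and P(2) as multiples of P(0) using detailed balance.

Balance equations:
State 0: λ₀P₀ = μ₁P₁ → P₁ = (λ₀/μ₁)P₀ = (3.5/6.4)P₀ = 0.5469P₀
State 1: P₂ = (λ₀λ₁)/(μ₁μ₂)P₀ = (3.5×3.1)/(6.4×3.0)P₀ = 0.5651P₀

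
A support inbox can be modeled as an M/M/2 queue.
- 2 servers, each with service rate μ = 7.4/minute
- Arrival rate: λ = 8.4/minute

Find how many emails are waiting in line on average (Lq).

Traffic intensity: ρ = λ/(cμ) = 8.4/(2×7.4) = 0.5676
Since ρ = 0.5676 < 1, system is stable.
Offered load a = λ/μ = cρ = 8.4/7.4 = 1.1351
P₀ = [ Σₙ₌₀^1 aⁿ/n! + a^2/(2!(1-ρ)) ]⁻¹
Σ = a^0/0! + a^1/1! = 1.0000 + 1.1351 = 2.1351
a^2/(2!(1-ρ)) = 1.2885/(2 × 0.4324) = 1.4899
P₀ = 1/(2.1351 + 1.4899) = 0.2759
Lq = P₀·a^2·ρ / (2!(1-ρ)²) = 0.27586 × 1.2885 × 0.56757 / (2 × 0.18700) = 0.5394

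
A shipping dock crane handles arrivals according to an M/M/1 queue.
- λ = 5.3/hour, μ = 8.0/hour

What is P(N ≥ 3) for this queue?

ρ = λ/μ = 5.3/8.0 = 0.6625
P(N ≥ n) = ρⁿ
P(N ≥ 3) = 0.6625^3
P(N ≥ 3) = 0.2908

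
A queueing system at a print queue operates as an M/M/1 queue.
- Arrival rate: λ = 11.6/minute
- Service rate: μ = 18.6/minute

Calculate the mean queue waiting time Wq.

First, compute utilization: ρ = λ/μ = 11.6/18.6 = 0.6237
For M/M/1: Wq = λ/(μ(μ-λ))
Wq = 11.6/(18.6 × (18.6-11.6))
Wq = 11.6/(18.6 × 7.00)
Wq = 0.08909 minutes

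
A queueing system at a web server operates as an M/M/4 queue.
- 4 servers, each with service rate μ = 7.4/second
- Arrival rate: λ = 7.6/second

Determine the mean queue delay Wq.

Traffic intensity: ρ = λ/(cμ) = 7.6/(4×7.4) = 0.2568
Since ρ = 0.2568 < 1, system is stable.
Offered load a = λ/μ = cρ = 7.6/7.4 = 1.0270
P₀ = [ Σₙ₌₀^3 aⁿ/n! + a^4/(4!(1-ρ)) ]⁻¹
Σ = a^0/0! + a^1/1! + a^2/2! + a^3/3! = 1.00000 + 1.02703 + 0.527392 + 0.180549 = 2.7350
a^4/(4!(1-ρ)) = 1.1126/(24 × 0.74324) = 0.06237
P₀ = 1/(2.7350 + 0.06237) = 0.3575
Lq = P₀·a^4·ρ / (4!(1-ρ)²) = 0.357483 × 1.11257 × 0.256757 / (24 × 0.552411) = 0.007702
Wq = Lq/λ = 0.007702/7.6 = 0.001013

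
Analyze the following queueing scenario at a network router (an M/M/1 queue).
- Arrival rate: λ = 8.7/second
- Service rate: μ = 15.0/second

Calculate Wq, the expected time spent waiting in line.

First, compute utilization: ρ = λ/μ = 8.7/15.0 = 0.5800
For M/M/1: Wq = λ/(μ(μ-λ))
Wq = 8.7/(15.0 × (15.0-8.7))
Wq = 8.7/(15.0 × 6.30)
Wq = 0.09206 seconds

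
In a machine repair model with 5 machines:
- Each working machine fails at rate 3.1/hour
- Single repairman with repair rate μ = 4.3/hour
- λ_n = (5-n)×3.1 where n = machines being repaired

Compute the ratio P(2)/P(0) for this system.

P(2)/P(0) = ∏_{i=0}^{2-1} λ_i/μ_{i+1}
= (5-0)×3.1/4.3 × (5-1)×3.1/4.3
= 10.3948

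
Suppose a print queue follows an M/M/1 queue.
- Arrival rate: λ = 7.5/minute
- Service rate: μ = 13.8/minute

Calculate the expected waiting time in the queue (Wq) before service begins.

First, compute utilization: ρ = λ/μ = 7.5/13.8 = 0.5435
For M/M/1: Wq = λ/(μ(μ-λ))
Wq = 7.5/(13.8 × (13.8-7.5))
Wq = 7.5/(13.8 × 6.30)
Wq = 0.08627 minutes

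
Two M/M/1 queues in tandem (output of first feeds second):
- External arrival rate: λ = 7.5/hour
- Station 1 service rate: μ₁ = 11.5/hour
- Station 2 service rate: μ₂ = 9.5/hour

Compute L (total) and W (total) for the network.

By Jackson's theorem, each station behaves as independent M/M/1.
Station 1: ρ₁ = 7.5/11.5 = 0.6522, L₁ = ρ₁/(1-ρ₁) = λ/(μ₁-λ) = 7.5/4.00 = 1.8750
Station 2: ρ₂ = 7.5/9.5 = 0.7895, L₂ = ρ₂/(1-ρ₂) = λ/(μ₂-λ) = 7.5/2.00 = 3.7500
Total: L = L₁ + L₂ = 1.8750 + 3.7500 = 5.6250
W = L/λ = 5.6250/7.5 = 0.7500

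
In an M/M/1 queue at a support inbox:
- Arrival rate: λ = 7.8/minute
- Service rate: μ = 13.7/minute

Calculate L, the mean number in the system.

ρ = λ/μ = 7.8/13.7 = 0.5693
For M/M/1: L = λ/(μ-λ)
L = 7.8/(13.7-7.8) = 7.8/5.90
L = 1.3220 emails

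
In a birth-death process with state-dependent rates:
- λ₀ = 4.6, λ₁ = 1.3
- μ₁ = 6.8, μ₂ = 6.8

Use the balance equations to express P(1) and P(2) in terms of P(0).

Balance equations:
State 0: λ₀P₀ = μ₁P₁ → P₁ = (λ₀/μ₁)P₀ = (4.6/6.8)P₀ = 0.6765P₀
State 1: P₂ = (λ₀λ₁)/(μ₁μ₂)P₀ = (4.6×1.3)/(6.8×6.8)P₀ = 0.1293P₀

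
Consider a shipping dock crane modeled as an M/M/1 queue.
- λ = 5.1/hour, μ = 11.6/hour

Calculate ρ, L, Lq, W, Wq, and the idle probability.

Step 1: ρ = λ/μ = 5.1/11.6 = 0.4397
Step 2: L = λ/(μ-λ) = 5.1/6.50 = 0.7846
Step 3: Lq = λ²/(μ(μ-λ)) = 26.01/(11.6×6.50) = 0.3450
Step 4: W = 1/(μ-λ) = 1/6.50 = 0.15385
Step 5: Wq = λ/(μ(μ-λ)) = 5.1/(11.6×6.50) = 0.06764
Step 6: P(0) = 1-ρ = 0.5603
Verify: L = λW = 5.1×0.15385 = 0.7846 ✔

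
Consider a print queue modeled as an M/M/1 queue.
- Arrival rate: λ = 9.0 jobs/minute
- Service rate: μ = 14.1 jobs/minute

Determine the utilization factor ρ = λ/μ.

Server utilization: ρ = λ/μ
ρ = 9.0/14.1 = 0.6383
The server is busy 63.83% of the time.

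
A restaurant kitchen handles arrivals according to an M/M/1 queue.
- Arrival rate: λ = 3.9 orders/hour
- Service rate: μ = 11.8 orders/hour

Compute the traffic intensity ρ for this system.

Server utilization: ρ = λ/μ
ρ = 3.9/11.8 = 0.3305
The server is busy 33.05% of the time.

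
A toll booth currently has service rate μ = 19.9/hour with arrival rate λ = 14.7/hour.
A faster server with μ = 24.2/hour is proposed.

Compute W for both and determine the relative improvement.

System 1: ρ₁ = 14.7/19.9 = 0.7387, W₁ = 1/(19.9-14.7) = 0.192308
System 2: ρ₂ = 14.7/24.2 = 0.6074, W₂ = 1/(24.2-14.7) = 0.105263
Improvement: (W₁-W₂)/W₁ = (0.192308-0.105263)/0.192308 = 45.26%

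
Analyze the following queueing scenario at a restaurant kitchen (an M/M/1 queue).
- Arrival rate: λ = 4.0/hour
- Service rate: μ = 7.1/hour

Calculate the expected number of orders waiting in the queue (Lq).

ρ = λ/μ = 4.0/7.1 = 0.5634
For M/M/1: Lq = λ²/(μ(μ-λ))
Lq = 16.00/(7.1 × 3.10)
Lq = 0.7269 orders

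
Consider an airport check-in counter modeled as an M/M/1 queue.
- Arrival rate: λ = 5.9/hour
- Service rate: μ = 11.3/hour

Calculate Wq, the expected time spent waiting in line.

First, compute utilization: ρ = λ/μ = 5.9/11.3 = 0.5221
For M/M/1: Wq = λ/(μ(μ-λ))
Wq = 5.9/(11.3 × (11.3-5.9))
Wq = 5.9/(11.3 × 5.40)
Wq = 0.09669 hours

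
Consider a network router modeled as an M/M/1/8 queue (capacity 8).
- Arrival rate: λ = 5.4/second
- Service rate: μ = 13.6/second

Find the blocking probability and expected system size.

ρ = λ/μ = 5.4/13.6 = 0.39706
P₀ = (1-ρ)/(1-ρ^(K+1)) = (1-0.39706)/(1-0.39706^9) = 0.60294/0.99975 = 0.6031
P_K = P₀×ρ^K = 0.6031 × 0.39706^8 = 0.6031 × 0.0006178 = 0.0003726
Blocking probability P_8 = 0.0003726 (0.03726%)
L = ρ[1 - (K+1)ρ^K + Kρ^(K+1)] / [(1-ρ)(1-ρ^(K+1))]
L = 0.39706 × (1 - 9×0.0006178 + 8×0.0002453) / ((1 - 0.39706) × (1 - 0.0002453)) = 0.6563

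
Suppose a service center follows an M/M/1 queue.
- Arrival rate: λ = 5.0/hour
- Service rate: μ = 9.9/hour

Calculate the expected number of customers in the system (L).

ρ = λ/μ = 5.0/9.9 = 0.5051
For M/M/1: L = λ/(μ-λ)
L = 5.0/(9.9-5.0) = 5.0/4.90
L = 1.0204 customers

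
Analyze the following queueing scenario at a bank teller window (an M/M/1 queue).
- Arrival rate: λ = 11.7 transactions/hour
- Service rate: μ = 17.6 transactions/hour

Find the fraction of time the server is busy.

Server utilization: ρ = λ/μ
ρ = 11.7/17.6 = 0.6648
The server is busy 66.48% of the time.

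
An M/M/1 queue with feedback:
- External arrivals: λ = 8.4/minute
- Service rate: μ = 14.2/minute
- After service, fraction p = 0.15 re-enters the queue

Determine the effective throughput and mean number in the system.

Effective arrival rate: λ_eff = λ/(1-p) = 8.4/(1-0.15) = 8.4/0.85 = 9.8824
ρ = λ_eff/μ = 9.8824/14.2 = 0.69594
L = ρ/(1-ρ) = 0.69594/(1-0.69594) = 2.2888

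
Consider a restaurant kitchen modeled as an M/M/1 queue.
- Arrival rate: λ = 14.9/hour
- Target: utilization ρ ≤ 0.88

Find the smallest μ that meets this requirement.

ρ = λ/μ, so μ = λ/ρ
μ ≥ 14.9/0.88 = 16.9318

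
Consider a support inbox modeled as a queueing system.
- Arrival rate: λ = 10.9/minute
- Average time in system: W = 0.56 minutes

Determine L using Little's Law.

Little's Law: L = λW
L = 10.9 × 0.56 = 6.1040 emails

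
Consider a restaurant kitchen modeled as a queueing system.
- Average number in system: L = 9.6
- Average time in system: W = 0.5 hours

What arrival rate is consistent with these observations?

Little's Law: L = λW, so λ = L/W
λ = 9.6/0.5 = 19.2000 orders/hour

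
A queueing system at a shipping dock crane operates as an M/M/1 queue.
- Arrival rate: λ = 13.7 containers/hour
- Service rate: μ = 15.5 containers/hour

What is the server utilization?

Server utilization: ρ = λ/μ
ρ = 13.7/15.5 = 0.8839
The server is busy 88.39% of the time.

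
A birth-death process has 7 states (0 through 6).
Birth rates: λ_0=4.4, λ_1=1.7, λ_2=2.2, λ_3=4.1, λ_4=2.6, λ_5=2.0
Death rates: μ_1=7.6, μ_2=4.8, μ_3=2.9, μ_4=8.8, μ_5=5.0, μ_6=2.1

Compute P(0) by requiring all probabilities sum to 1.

Ratios P(n)/P(0) = (λ₀···λₙ₋₁)/(μ₁···μₙ):
P(1)/P(0) = (4.4)/(7.6) = 0.5789
P(2)/P(0) = (4.4×1.7)/(7.6×4.8) = 0.2050
P(3)/P(0) = (4.4×1.7×2.2)/(7.6×4.8×2.9) = 0.1556
P(4)/P(0) = (4.4×1.7×2.2×4.1)/(7.6×4.8×2.9×8.8) = 0.07247
P(5)/P(0) = (4.4×1.7×2.2×4.1×2.6)/(7.6×4.8×2.9×8.8×5.0) = 0.03769
P(6)/P(0) = (4.4×1.7×2.2×4.1×2.6×2.0)/(7.6×4.8×2.9×8.8×5.0×2.1) = 0.03589

Normalization: ∑ P(n) = 1
P(0) × (1.0000 + 0.5789 + 0.2050 + 0.1556 + 0.07247 + 0.03769 + 0.03589) = 1
P(0) × 2.0856 = 1
P(0) = 1/2.0856 = 0.4795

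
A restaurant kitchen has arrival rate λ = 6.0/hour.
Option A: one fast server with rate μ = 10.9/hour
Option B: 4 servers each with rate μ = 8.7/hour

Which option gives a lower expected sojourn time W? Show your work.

Option A: single server μ = 10.9 (M/M/1)
  ρ_A = 6.0/10.9 = 0.5505
  W_A = 1/(μ-λ) = 1/(10.9-6.0) = 1/4.90 = 0.2041

Option B: 4 servers μ = 8.7 (M/M/4)
  ρ_B = λ/(cμ) = 6.0/(4×8.7) = 0.1724
  Offered load a = λ/μ = cρ = 6.0/8.7 = 0.6897
  P₀ = [ Σₙ₌₀^3 aⁿ/n! + a^4/(4!(1-ρ)) ]⁻¹
  Σ = a^0/0! + a^1/1! + a^2/2! + a^3/3! = 1.0000 + 0.68966 + 0.23781 + 0.054669 = 1.9821
  a^4/(4!(1-ρ)) = 0.2262/(24 × 0.8276) = 0.01139
  P₀ = 1/(1.9821 + 0.01139) = 0.5016
  Lq = P₀·a^4·ρ / (4!(1-ρ)²) = 0.5016 × 0.2262 × 0.1724 / (24 × 0.6849) = 0.001190
  Wq_B = Lq/λ = 0.0011903/6.0 = 0.0001984
  W_B = Wq_B + 1/μ = 0.0001984 + 0.1149 = 0.1151

Since W_B = 0.1151 < W_A = 0.2041, Option B (multiple servers) has the shorter time in system.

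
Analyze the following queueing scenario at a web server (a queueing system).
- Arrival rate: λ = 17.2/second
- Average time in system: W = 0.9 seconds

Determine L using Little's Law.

Little's Law: L = λW
L = 17.2 × 0.9 = 15.4800 requests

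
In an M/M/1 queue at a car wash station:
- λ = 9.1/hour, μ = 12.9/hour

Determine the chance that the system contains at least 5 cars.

ρ = λ/μ = 9.1/12.9 = 0.7054
P(N ≥ n) = ρⁿ
P(N ≥ 5) = 0.7054^5
P(N ≥ 5) = 0.1747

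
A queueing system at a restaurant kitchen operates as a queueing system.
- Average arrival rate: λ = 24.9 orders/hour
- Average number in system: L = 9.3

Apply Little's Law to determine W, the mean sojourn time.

Little's Law: L = λW, so W = L/λ
W = 9.3/24.9 = 0.3735 hours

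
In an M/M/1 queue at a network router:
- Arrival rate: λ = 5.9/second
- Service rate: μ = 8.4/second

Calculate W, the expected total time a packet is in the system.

First, compute utilization: ρ = λ/μ = 5.9/8.4 = 0.7024
For M/M/1: W = 1/(μ-λ)
W = 1/(8.4-5.9) = 1/2.50
W = 0.4000 seconds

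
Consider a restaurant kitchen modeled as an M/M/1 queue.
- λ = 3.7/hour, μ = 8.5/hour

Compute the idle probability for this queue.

ρ = λ/μ = 3.7/8.5 = 0.4353
P(0) = 1 - ρ = 1 - 0.4353 = 0.5647
The server is idle 56.47% of the time.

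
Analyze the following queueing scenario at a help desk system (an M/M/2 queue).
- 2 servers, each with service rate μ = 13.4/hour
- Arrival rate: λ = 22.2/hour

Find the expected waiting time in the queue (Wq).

Traffic intensity: ρ = λ/(cμ) = 22.2/(2×13.4) = 0.8284
Since ρ = 0.8284 < 1, system is stable.
Offered load a = λ/μ = cρ = 22.2/13.4 = 1.6567
P₀ = [ Σₙ₌₀^1 aⁿ/n! + a^2/(2!(1-ρ)) ]⁻¹
Σ = a^0/0! + a^1/1! = 1.0000 + 1.6567 = 2.6567
a^2/(2!(1-ρ)) = 2.7447/(2 × 0.17164) = 7.9955
P₀ = 1/(2.6567 + 7.9955) = 0.09388
Lq = P₀·a^2·ρ / (2!(1-ρ)²) = 0.093878 × 2.7447 × 0.82836 / (2 × 0.029461) = 3.6224
Wq = Lq/λ = 3.6224/22.2 = 0.1632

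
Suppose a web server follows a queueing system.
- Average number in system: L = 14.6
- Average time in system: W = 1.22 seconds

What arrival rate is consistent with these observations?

Little's Law: L = λW, so λ = L/W
λ = 14.6/1.22 = 11.9672 requests/second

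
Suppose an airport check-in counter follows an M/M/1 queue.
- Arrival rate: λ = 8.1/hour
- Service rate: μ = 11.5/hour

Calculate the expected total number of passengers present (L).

ρ = λ/μ = 8.1/11.5 = 0.7043
For M/M/1: L = λ/(μ-λ)
L = 8.1/(11.5-8.1) = 8.1/3.40
L = 2.3824 passengers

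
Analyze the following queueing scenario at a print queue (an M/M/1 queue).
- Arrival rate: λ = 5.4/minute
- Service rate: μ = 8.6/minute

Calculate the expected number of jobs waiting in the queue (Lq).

ρ = λ/μ = 5.4/8.6 = 0.6279
For M/M/1: Lq = λ²/(μ(μ-λ))
Lq = 29.16/(8.6 × 3.20)
Lq = 1.0596 jobs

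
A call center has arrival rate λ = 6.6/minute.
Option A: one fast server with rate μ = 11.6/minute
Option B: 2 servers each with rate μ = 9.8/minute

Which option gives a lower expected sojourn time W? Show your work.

Option A: single server μ = 11.6 (M/M/1)
  ρ_A = 6.6/11.6 = 0.5690
  W_A = 1/(μ-λ) = 1/(11.6-6.6) = 1/5.00 = 0.2000

Option B: 2 servers μ = 9.8 (M/M/2)
  ρ_B = λ/(cμ) = 6.6/(2×9.8) = 0.3367
  Offered load a = λ/μ = cρ = 6.6/9.8 = 0.6735
  P₀ = [ Σₙ₌₀^1 aⁿ/n! + a^2/(2!(1-ρ)) ]⁻¹
  Σ = a^0/0! + a^1/1! = 1.0000 + 0.6735 = 1.6735
  a^2/(2!(1-ρ)) = 0.4536/(2 × 0.6633) = 0.3419
  P₀ = 1/(1.6735 + 0.3419) = 0.4962
  Lq = P₀·a^2·ρ / (2!(1-ρ)²) = 0.49618 × 0.45356 × 0.33673 / (2 × 0.43992) = 0.08613
  Wq_B = Lq/λ = 0.08613/6.6 = 0.013050
  W_B = Wq_B + 1/μ = 0.013050 + 0.10204 = 0.1151

Since W_B = 0.1151 < W_A = 0.2000, Option B (multiple servers) has the shorter time in system.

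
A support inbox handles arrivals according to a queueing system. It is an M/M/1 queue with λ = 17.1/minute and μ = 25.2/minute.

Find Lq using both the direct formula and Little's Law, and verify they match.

Method 1 (direct): Lq = λ²/(μ(μ-λ)) = 292.41/(25.2 × 8.10) = 1.4325

Method 2 (Little's Law):
W = 1/(μ-λ) = 1/8.10 = 0.123457
Wq = W - 1/μ = 0.123457 - 0.0396825 = 0.08377
Lq = λWq = 17.1 × 0.08377 = 1.4325 ✔ (matches Method 1)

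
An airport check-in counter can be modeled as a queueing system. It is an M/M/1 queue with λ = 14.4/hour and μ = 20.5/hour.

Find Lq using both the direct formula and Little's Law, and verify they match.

Method 1 (direct): Lq = λ²/(μ(μ-λ)) = 207.36/(20.5 × 6.10) = 1.6582

Method 2 (Little's Law):
W = 1/(μ-λ) = 1/6.10 = 0.16393
Wq = W - 1/μ = 0.16393 - 0.048780 = 0.11515
Lq = λWq = 14.4 × 0.11515 = 1.6582 ✔ (matches Method 1)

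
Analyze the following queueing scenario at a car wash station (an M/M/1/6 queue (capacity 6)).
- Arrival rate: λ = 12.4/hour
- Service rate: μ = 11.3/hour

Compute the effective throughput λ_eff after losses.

ρ = λ/μ = 12.4/11.3 = 1.09735
P₀ = (1-ρ)/(1-ρ^(K+1)) = (1-1.09735)/(1-1.09735^7) = -0.09735/-0.9161 = 0.1063
P_K = P₀×ρ^K = 0.1063 × 1.09735^6 = 0.1063 × 1.7461 = 0.1856
λ_eff = λ(1-P_K) = 12.4 × (1 - 0.18555) = 12.4 × 0.81445 = 10.0992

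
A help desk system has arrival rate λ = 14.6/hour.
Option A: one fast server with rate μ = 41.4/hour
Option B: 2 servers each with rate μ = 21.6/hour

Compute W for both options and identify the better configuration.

Option A: single server μ = 41.4 (M/M/1)
  ρ_A = 14.6/41.4 = 0.3527
  W_A = 1/(μ-λ) = 1/(41.4-14.6) = 1/26.80 = 0.03731

Option B: 2 servers μ = 21.6 (M/M/2)
  ρ_B = λ/(cμ) = 14.6/(2×21.6) = 0.3380
  Offered load a = λ/μ = cρ = 14.6/21.6 = 0.6759
  P₀ = [ Σₙ₌₀^1 aⁿ/n! + a^2/(2!(1-ρ)) ]⁻¹
  Σ = a^0/0! + a^1/1! = 1.0000 + 0.6759 = 1.6759
  a^2/(2!(1-ρ)) = 0.4569/(2 × 0.6620) = 0.3451
  P₀ = 1/(1.6759 + 0.3451) = 0.4948
  Lq = P₀·a^2·ρ / (2!(1-ρ)²) = 0.49481 × 0.45688 × 0.33796 / (2 × 0.43829) = 0.08716
  Wq_B = Lq/λ = 0.08716/14.6 = 0.005970
  W_B = Wq_B + 1/μ = 0.005970 + 0.04630 = 0.05227

Since W_A = 0.03731 < W_B = 0.05227, Option A (single fast server) has the shorter time in system.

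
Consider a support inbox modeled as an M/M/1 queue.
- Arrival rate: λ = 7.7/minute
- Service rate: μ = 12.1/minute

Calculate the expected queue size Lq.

ρ = λ/μ = 7.7/12.1 = 0.6364
For M/M/1: Lq = λ²/(μ(μ-λ))
Lq = 59.29/(12.1 × 4.40)
Lq = 1.1136 emails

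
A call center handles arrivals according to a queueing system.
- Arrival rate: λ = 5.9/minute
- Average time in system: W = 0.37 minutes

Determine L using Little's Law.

Little's Law: L = λW
L = 5.9 × 0.37 = 2.1830 calls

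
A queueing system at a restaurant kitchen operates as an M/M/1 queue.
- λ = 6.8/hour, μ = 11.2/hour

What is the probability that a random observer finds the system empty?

ρ = λ/μ = 6.8/11.2 = 0.6071
P(0) = 1 - ρ = 1 - 0.6071 = 0.3929
The server is idle 39.29% of the time.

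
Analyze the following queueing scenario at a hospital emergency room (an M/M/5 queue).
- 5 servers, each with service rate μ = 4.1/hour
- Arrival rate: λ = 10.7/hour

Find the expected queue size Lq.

Traffic intensity: ρ = λ/(cμ) = 10.7/(5×4.1) = 0.5220
Since ρ = 0.5220 < 1, system is stable.
Offered load a = λ/μ = cρ = 10.7/4.1 = 2.6098
P₀ = [ Σₙ₌₀^4 aⁿ/n! + a^5/(5!(1-ρ)) ]⁻¹
Σ = a^0/0! + a^1/1! + a^2/2! + a^3/3! + a^4/4! = 1.0000 + 2.6098 + 3.4054 + 2.9624 + 1.9328 = 11.9104
a^5/(5!(1-ρ)) = 121.0597/(120 × 0.47805) = 2.1103
P₀ = 1/(11.9104 + 2.1103) = 0.07132
Lq = P₀·a^5·ρ / (5!(1-ρ)²) = 0.071323 × 121.0597 × 0.52195 / (120 × 0.22853) = 0.1643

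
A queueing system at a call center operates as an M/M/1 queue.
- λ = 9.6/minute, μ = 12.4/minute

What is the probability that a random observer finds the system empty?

ρ = λ/μ = 9.6/12.4 = 0.7742
P(0) = 1 - ρ = 1 - 0.7742 = 0.2258
The server is idle 22.58% of the time.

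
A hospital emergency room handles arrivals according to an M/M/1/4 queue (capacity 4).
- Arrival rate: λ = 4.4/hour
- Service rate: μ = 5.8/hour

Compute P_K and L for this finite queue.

ρ = λ/μ = 4.4/5.8 = 0.75862
P₀ = (1-ρ)/(1-ρ^(K+1)) = (1-0.75862)/(1-0.75862^5) = 0.2414/0.7487 = 0.3224
P_K = P₀×ρ^K = 0.3224 × 0.75862^4 = 0.3224 × 0.3312 = 0.1068
Blocking probability P_4 = 0.1068 (10.68%)
L = ρ[1 - (K+1)ρ^K + Kρ^(K+1)] / [(1-ρ)(1-ρ^(K+1))]
L = 0.75862 × (1 - 5×0.331205 + 4×0.251259) / ((1 - 0.75862) × (1 - 0.251259)) = 1.4650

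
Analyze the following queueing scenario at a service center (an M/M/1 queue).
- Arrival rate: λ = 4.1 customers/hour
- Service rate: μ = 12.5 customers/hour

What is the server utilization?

Server utilization: ρ = λ/μ
ρ = 4.1/12.5 = 0.3280
The server is busy 32.80% of the time.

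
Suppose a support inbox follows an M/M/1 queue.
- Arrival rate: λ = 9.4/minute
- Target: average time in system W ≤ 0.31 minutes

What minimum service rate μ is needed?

For M/M/1: W = 1/(μ-λ)
Need W ≤ 0.31, so 1/(μ-λ) ≤ 0.31
μ - λ ≥ 1/0.31 = 3.2258
μ ≥ 9.4 + 3.2258 = 12.6258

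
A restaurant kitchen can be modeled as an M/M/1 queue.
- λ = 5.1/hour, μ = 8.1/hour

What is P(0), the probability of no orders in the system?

ρ = λ/μ = 5.1/8.1 = 0.6296
P(0) = 1 - ρ = 1 - 0.6296 = 0.3704
The server is idle 37.04% of the time.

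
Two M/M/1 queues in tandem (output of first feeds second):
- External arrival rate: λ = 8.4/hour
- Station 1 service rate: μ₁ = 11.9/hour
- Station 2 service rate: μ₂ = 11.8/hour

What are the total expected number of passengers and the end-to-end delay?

By Jackson's theorem, each station behaves as independent M/M/1.
Station 1: ρ₁ = 8.4/11.9 = 0.7059, L₁ = ρ₁/(1-ρ₁) = λ/(μ₁-λ) = 8.4/3.50 = 2.4000
Station 2: ρ₂ = 8.4/11.8 = 0.7119, L₂ = ρ₂/(1-ρ₂) = λ/(μ₂-λ) = 8.4/3.40 = 2.4706
Total: L = L₁ + L₂ = 2.4000 + 2.4706 = 4.8706
W = L/λ = 4.8706/8.4 = 0.5798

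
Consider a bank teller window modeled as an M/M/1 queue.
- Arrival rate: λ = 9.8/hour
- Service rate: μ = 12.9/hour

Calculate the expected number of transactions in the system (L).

ρ = λ/μ = 9.8/12.9 = 0.7597
For M/M/1: L = λ/(μ-λ)
L = 9.8/(12.9-9.8) = 9.8/3.10
L = 3.1613 transactions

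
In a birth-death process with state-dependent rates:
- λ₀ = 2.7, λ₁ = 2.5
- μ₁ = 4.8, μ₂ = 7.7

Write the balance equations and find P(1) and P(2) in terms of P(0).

Balance equations:
State 0: λ₀P₀ = μ₁P₁ → P₁ = (λ₀/μ₁)P₀ = (2.7/4.8)P₀ = 0.5625P₀
State 1: P₂ = (λ₀λ₁)/(μ₁μ₂)P₀ = (2.7×2.5)/(4.8×7.7)P₀ = 0.1826P₀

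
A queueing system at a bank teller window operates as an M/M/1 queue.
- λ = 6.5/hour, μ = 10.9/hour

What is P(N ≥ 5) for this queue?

ρ = λ/μ = 6.5/10.9 = 0.59633
P(N ≥ n) = ρⁿ
P(N ≥ 5) = 0.59633^5
P(N ≥ 5) = 0.07541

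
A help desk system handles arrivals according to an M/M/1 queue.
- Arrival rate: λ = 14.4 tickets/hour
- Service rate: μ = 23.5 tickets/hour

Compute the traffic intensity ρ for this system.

Server utilization: ρ = λ/μ
ρ = 14.4/23.5 = 0.6128
The server is busy 61.28% of the time.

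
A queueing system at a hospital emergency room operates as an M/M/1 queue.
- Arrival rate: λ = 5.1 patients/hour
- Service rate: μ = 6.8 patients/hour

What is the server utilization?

Server utilization: ρ = λ/μ
ρ = 5.1/6.8 = 0.7500
The server is busy 75.00% of the time.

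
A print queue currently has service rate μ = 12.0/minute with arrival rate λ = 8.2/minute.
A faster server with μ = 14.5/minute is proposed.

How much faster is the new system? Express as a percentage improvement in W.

System 1: ρ₁ = 8.2/12.0 = 0.6833, W₁ = 1/(12.0-8.2) = 0.26316
System 2: ρ₂ = 8.2/14.5 = 0.5655, W₂ = 1/(14.5-8.2) = 0.15873
Improvement: (W₁-W₂)/W₁ = (0.26316-0.15873)/0.26316 = 39.68%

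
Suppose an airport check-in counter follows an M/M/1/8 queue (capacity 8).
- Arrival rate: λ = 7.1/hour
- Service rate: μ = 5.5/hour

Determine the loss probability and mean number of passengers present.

ρ = λ/μ = 7.1/5.5 = 1.29091
P₀ = (1-ρ)/(1-ρ^(K+1)) = (1-1.29091)/(1-1.29091^9) = -0.2909/-8.9555 = 0.03248
P_K = P₀×ρ^K = 0.03248 × 1.29091^8 = 0.03248 × 7.7120 = 0.2505
Blocking probability P_8 = 0.2505 (25.05%)
L = ρ[1 - (K+1)ρ^K + Kρ^(K+1)] / [(1-ρ)(1-ρ^(K+1))]
L = 1.29091 × (1 - 9×7.7120 + 8×9.9555) / ((1 - 1.29091) × (1 - 9.9555)) = 5.5675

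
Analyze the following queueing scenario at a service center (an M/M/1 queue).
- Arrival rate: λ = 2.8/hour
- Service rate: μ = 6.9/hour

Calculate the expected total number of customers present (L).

ρ = λ/μ = 2.8/6.9 = 0.4058
For M/M/1: L = λ/(μ-λ)
L = 2.8/(6.9-2.8) = 2.8/4.10
L = 0.6829 customers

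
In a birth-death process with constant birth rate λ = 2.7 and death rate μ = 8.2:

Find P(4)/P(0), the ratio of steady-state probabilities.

For constant rates: P(n)/P(0) = (λ/μ)^n
P(4)/P(0) = (2.7/8.2)^4 = 0.32927^4 = 0.01175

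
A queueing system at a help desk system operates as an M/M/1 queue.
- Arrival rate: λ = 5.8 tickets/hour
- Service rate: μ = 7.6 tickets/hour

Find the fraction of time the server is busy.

Server utilization: ρ = λ/μ
ρ = 5.8/7.6 = 0.7632
The server is busy 76.32% of the time.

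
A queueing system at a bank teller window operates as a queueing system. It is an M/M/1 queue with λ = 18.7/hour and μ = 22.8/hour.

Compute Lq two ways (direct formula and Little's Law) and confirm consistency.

Method 1 (direct): Lq = λ²/(μ(μ-λ)) = 349.69/(22.8 × 4.10) = 3.7408

Method 2 (Little's Law):
W = 1/(μ-λ) = 1/4.10 = 0.2439024
Wq = W - 1/μ = 0.2439024 - 0.04385965 = 0.200043
Lq = λWq = 18.7 × 0.200043 = 3.7408 ✔ (matches Method 1)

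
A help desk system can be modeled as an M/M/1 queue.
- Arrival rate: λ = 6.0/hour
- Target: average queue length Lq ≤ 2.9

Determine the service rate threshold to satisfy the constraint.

For M/M/1: Lq = λ²/(μ(μ-λ))
Need Lq ≤ 2.9, i.e. μ(μ-λ) ≥ λ²/2.9
μ² - 6.0μ - 36.00/2.9 ≥ 0  →  μ² - 6.0μ - 12.4138 ≥ 0
Quadratic formula (positive root): μ = [λ + √(λ² + 4×12.4138)]/2
Discriminant: 36.00 + 4×12.4138 = 85.6552, √85.6552 = 9.2550
μ ≥ (6.0 + 9.2550)/2 = 7.6275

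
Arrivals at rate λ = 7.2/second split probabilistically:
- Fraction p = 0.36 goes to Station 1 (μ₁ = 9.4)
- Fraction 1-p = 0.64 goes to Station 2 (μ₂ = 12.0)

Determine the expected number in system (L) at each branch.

Effective rates: λ₁ = 7.2×0.36 = 2.592, λ₂ = 7.2×0.64 = 4.608
Station 1: ρ₁ = 2.592/9.4 = 0.27574, L₁ = ρ₁/(1-ρ₁) = 0.27574/(1-0.27574) = 0.3807
Station 2: ρ₂ = 4.608/12.0 = 0.3840, L₂ = ρ₂/(1-ρ₂) = 0.3840/(1-0.3840) = 0.6234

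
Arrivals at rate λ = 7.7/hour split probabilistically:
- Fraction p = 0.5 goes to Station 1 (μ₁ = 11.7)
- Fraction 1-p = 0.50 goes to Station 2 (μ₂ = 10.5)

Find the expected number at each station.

Effective rates: λ₁ = 7.7×0.5 = 3.85, λ₂ = 7.7×0.50 = 3.85
Station 1: ρ₁ = 3.85/11.7 = 0.32906, L₁ = ρ₁/(1-ρ₁) = 0.32906/(1-0.32906) = 0.4904
Station 2: ρ₂ = 3.85/10.5 = 0.366667, L₂ = ρ₂/(1-ρ₂) = 0.366667/(1-0.366667) = 0.5789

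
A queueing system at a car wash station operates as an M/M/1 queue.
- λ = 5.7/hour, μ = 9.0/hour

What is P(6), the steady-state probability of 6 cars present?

ρ = λ/μ = 5.7/9.0 = 0.6333
P(n) = (1-ρ)ρⁿ
P(6) = (1-0.6333) × 0.6333^6
P(6) = 0.3667 × 0.06451
P(6) = 0.02366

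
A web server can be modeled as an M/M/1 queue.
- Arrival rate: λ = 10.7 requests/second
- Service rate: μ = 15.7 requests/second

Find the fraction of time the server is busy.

Server utilization: ρ = λ/μ
ρ = 10.7/15.7 = 0.6815
The server is busy 68.15% of the time.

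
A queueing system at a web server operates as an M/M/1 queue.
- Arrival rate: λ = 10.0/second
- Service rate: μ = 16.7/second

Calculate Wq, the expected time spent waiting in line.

First, compute utilization: ρ = λ/μ = 10.0/16.7 = 0.5988
For M/M/1: Wq = λ/(μ(μ-λ))
Wq = 10.0/(16.7 × (16.7-10.0))
Wq = 10.0/(16.7 × 6.70)
Wq = 0.08937 seconds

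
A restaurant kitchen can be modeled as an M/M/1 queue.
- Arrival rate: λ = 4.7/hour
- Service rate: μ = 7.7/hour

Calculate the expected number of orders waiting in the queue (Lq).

ρ = λ/μ = 4.7/7.7 = 0.6104
For M/M/1: Lq = λ²/(μ(μ-λ))
Lq = 22.09/(7.7 × 3.00)
Lq = 0.9563 orders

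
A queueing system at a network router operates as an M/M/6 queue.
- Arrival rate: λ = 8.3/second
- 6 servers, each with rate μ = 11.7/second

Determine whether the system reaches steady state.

Stability requires ρ = λ/(cμ) < 1
ρ = 8.3/(6 × 11.7) = 8.3/70.20 = 0.1182
Since 0.1182 < 1, the system is STABLE.
The servers are busy 11.82% of the time.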